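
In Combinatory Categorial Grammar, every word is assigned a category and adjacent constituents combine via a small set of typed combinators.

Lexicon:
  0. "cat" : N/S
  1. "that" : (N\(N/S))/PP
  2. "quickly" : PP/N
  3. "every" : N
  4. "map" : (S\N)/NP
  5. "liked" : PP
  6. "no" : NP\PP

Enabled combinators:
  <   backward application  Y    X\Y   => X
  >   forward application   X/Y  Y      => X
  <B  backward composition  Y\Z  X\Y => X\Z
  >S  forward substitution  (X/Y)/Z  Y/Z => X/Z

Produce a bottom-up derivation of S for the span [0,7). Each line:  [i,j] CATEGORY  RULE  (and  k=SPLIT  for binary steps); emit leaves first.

[0,1] N/S  lex  "cat"
[1,2] (N\(N/S))/PP  lex  "that"
[2,3] PP/N  lex  "quickly"
[3,4] N  lex  "every"
[2,4] PP  >  k=3
[1,4] N\(N/S)  >  k=2
[0,4] N  <  k=1
[4,5] (S\N)/NP  lex  "map"
[5,6] PP  lex  "liked"
[6,7] NP\PP  lex  "no"
[5,7] NP  <  k=6
[4,7] S\N  >  k=5
[0,7] S  <  k=4

[0,7] S   <
  [0,4] N   <
    [0,1] "cat" : N/S
    [1,4] N\(N/S)   >
      [1,2] "that" : (N\(N/S))/PP
      [2,4] PP   >
        [2,3] "quickly" : PP/N
        [3,4] "every" : N
  [4,7] S\N   >
    [4,5] "map" : (S\N)/NP
    [5,7] NP   <
      [5,6] "liked" : PP
      [6,7] "no" : NP\PP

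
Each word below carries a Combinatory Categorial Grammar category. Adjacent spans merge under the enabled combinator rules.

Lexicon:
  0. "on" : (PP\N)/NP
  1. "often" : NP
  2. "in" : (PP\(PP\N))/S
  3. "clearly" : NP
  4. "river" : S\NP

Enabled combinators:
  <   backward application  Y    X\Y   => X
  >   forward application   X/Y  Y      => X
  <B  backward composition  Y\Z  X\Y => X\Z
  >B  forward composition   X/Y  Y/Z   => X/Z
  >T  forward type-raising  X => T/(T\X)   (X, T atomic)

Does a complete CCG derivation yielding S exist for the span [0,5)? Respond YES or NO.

NO

(PP\N)/NP NP (PP\(PP\N))/S NP S\NP
CKY chart[0,5] = {N/(N\PP), NP/(NP\PP), PP, PP/(PP\PP), S/(S\PP)}; S ∉ chart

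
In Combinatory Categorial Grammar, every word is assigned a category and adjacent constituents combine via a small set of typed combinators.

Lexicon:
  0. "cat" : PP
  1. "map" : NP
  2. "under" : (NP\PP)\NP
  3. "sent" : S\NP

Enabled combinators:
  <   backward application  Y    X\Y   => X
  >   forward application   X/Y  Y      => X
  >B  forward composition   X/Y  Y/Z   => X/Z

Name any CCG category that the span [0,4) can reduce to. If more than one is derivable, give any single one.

S

[0,4] S   <
  [0,3] NP   <
    [0,1] "cat" : PP
    [1,3] NP\PP   <
      [1,2] "map" : NP
      [2,3] "under" : (NP\PP)\NP
  [3,4] "sent" : S\NP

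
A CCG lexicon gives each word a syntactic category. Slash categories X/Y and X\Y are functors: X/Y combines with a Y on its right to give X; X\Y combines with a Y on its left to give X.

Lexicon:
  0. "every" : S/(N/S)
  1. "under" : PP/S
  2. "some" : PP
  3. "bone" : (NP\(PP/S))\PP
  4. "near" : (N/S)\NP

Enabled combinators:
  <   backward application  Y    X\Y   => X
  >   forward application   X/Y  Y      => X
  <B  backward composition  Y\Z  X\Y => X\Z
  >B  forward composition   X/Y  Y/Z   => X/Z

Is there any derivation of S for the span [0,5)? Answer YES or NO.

YES

[0,5] S   >
  [0,1] "every" : S/(N/S)
  [1,5] N/S   <
    [1,4] NP   <
      [1,2] "under" : PP/S
      [2,4] NP\(PP/S)   <
        [2,3] "some" : PP
        [3,4] "bone" : (NP\(PP/S))\PP
    [4,5] "near" : (N/S)\NP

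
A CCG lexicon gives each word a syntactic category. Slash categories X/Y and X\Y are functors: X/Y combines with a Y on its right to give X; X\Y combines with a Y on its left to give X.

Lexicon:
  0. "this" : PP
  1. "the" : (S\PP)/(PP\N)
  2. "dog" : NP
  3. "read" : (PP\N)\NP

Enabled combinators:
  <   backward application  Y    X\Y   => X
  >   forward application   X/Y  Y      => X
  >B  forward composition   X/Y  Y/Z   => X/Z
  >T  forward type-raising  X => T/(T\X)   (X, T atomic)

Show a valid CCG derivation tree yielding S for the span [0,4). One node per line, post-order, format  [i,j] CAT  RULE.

[0,1] PP  lex  "this"
[1,2] (S\PP)/(PP\N)  lex  "the"
[2,3] NP  lex  "dog"
[3,4] (PP\N)\NP  lex  "read"
[2,4] PP\N  <  k=3
[1,4] S\PP  >  k=2
[0,4] S  <  k=1

[0,4] S   <
  [0,1] "this" : PP
  [1,4] S\PP   >
    [1,2] "the" : (S\PP)/(PP\N)
    [2,4] PP\N   <
      [2,3] "dog" : NP
      [3,4] "read" : (PP\N)\NP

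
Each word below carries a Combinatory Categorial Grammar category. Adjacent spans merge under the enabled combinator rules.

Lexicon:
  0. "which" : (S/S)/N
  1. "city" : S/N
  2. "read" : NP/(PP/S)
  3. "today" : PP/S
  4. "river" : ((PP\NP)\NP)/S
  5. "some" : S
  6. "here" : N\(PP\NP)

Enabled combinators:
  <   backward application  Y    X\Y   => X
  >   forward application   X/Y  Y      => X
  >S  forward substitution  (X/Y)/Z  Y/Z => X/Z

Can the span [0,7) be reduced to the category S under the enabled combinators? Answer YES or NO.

[0,7] S   >
  [0,2] S/N   >S
    [0,1] "which" : (S/S)/N
    [1,2] "city" : S/N
  [2,7] N   <
    [2,6] PP\NP   <
      [2,4] NP   >
        [2,3] "read" : NP/(PP/S)
        [3,4] "today" : PP/S
      [4,6] (PP\NP)\NP   >
        [4,5] "river" : ((PP\NP)\NP)/S
        [5,6] "some" : S
    [6,7] "here" : N\(PP\NP)

YES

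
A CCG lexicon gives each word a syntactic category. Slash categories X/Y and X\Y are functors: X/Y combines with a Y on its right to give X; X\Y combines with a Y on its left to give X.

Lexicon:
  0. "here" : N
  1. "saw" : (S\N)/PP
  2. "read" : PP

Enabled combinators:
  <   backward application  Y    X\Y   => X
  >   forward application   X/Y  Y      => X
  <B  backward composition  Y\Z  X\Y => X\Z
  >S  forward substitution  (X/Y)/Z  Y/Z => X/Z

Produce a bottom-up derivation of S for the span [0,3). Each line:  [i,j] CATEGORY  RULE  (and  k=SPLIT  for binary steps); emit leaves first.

[0,3] S   <
  [0,1] "here" : N
  [1,3] S\N   >
    [1,2] "saw" : (S\N)/PP
    [2,3] "read" : PP

[0,1] N  lex  "here"
[1,2] (S\N)/PP  lex  "saw"
[2,3] PP  lex  "read"
[1,3] S\N  >  k=2
[0,3] S  <  k=1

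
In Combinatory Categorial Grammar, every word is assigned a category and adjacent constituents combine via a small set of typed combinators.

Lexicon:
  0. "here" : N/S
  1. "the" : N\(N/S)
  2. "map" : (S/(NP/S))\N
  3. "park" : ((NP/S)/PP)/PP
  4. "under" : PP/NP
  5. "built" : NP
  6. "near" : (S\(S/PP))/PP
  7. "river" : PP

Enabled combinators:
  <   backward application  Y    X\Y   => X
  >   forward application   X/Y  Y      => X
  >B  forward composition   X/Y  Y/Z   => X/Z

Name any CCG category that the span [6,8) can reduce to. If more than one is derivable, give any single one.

[0,8] S   <
  [0,6] S/PP   >B
    [0,3] S/(NP/S)   <
      [0,2] N   <
        [0,1] "here" : N/S
        [1,2] "the" : N\(N/S)
      [2,3] "map" : (S/(NP/S))\N
    [3,6] (NP/S)/PP   >
      [3,4] "park" : ((NP/S)/PP)/PP
      [4,6] PP   >
        [4,5] "under" : PP/NP
        [5,6] "built" : NP
  [6,8] S\(S/PP)   >
    [6,7] "near" : (S\(S/PP))/PP
    [7,8] "river" : PP

S\(S/PP)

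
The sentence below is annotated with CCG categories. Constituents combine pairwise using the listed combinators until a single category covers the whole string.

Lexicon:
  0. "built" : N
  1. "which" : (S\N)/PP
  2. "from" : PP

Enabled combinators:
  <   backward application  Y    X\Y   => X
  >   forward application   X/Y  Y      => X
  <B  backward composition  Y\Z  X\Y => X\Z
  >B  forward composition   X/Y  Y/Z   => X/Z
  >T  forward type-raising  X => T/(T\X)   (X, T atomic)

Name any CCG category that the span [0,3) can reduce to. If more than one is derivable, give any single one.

[0,3] S   >
  [0,1] S/(S\N)   >T
    [0,1] "built" : N
  [1,3] S\N   >
    [1,2] "which" : (S\N)/PP
    [2,3] "from" : PP

S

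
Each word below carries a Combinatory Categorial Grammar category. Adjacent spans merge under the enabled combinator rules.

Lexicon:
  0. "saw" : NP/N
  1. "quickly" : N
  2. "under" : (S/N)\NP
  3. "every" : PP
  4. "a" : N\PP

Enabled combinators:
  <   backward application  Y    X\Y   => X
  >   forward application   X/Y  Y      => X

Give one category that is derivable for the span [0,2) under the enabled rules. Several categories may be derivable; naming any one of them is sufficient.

[0,5] S   >
  [0,3] S/N   <
    [0,2] NP   >
      [0,1] "saw" : NP/N
      [1,2] "quickly" : N
    [2,3] "under" : (S/N)\NP
  [3,5] N   <
    [3,4] "every" : PP
    [4,5] "a" : N\PP

NP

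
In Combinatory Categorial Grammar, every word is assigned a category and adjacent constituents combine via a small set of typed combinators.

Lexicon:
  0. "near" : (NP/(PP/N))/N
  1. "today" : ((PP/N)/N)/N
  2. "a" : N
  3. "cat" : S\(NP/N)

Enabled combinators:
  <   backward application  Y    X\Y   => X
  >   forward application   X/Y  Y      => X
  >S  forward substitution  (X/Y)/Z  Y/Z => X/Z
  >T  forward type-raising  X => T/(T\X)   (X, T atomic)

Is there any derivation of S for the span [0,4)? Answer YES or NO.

YES

[0,4] S   <
  [0,3] NP/N   >S
    [0,1] "near" : (NP/(PP/N))/N
    [1,3] (PP/N)/N   >
      [1,2] "today" : ((PP/N)/N)/N
      [2,3] "a" : N
  [3,4] "cat" : S\(NP/N)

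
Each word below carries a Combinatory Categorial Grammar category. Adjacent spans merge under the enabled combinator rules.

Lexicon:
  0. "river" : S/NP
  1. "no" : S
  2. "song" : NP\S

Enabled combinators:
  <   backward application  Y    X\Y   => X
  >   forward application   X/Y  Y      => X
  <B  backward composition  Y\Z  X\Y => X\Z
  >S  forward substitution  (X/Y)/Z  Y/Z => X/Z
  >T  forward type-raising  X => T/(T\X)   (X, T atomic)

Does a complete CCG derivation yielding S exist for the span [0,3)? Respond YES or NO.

YES

[0,3] S   >
  [0,1] "river" : S/NP
  [1,3] NP   <
    [1,2] "no" : S
    [2,3] "song" : NP\S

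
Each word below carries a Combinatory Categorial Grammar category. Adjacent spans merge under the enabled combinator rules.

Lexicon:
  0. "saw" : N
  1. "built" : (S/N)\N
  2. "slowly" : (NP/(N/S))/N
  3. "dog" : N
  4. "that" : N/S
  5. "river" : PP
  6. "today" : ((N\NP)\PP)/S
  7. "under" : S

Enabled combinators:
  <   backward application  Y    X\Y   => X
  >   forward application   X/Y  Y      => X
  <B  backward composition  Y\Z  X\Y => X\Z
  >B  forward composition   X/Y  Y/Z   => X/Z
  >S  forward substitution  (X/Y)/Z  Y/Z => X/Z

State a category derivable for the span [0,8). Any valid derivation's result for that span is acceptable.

S

[0,8] S   >
  [0,2] S/N   <
    [0,1] "saw" : N
    [1,2] "built" : (S/N)\N
  [2,8] N   <
    [2,5] NP   >
      [2,4] NP/(N/S)   >
        [2,3] "slowly" : (NP/(N/S))/N
        [3,4] "dog" : N
      [4,5] "that" : N/S
    [5,8] N\NP   <
      [5,6] "river" : PP
      [6,8] (N\NP)\PP   >
        [6,7] "today" : ((N\NP)\PP)/S
        [7,8] "under" : S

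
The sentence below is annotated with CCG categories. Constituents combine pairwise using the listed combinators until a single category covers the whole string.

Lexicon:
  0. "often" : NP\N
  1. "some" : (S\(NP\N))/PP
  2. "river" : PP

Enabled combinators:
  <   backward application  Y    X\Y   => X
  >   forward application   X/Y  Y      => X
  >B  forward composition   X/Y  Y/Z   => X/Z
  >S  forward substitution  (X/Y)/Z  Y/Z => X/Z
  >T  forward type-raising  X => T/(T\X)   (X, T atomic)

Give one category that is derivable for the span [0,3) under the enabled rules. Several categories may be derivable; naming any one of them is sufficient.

[0,3] S   <
  [0,1] "often" : NP\N
  [1,3] S\(NP\N)   >
    [1,2] "some" : (S\(NP\N))/PP
    [2,3] "river" : PP

S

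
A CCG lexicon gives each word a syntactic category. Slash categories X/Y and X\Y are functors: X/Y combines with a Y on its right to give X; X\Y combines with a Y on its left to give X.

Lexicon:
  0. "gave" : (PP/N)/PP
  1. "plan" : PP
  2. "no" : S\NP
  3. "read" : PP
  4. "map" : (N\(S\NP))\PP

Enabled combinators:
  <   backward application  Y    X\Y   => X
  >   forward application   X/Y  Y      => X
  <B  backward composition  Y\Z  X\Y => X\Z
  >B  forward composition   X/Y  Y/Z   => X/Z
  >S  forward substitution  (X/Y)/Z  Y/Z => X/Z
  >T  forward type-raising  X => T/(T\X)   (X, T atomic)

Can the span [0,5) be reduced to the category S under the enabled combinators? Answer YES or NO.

(PP/N)/PP PP S\NP PP (N\(S\NP))\PP
CKY chart[0,5] = {N/(N\PP), NP/(NP\PP), PP, PP/(N\N), PP/(PP\PP), S/(S\PP)}; S ∉ chart

NO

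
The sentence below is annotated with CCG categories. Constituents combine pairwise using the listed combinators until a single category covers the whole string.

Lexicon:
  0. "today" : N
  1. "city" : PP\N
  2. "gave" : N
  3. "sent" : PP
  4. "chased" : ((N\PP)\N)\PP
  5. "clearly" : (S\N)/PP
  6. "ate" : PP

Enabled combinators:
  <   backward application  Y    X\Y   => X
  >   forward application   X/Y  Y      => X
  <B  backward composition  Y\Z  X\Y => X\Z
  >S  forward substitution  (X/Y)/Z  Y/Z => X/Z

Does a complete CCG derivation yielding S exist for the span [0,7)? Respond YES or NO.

YES

[0,7] S   <
  [0,5] N   <
    [0,2] PP   <
      [0,1] "today" : N
      [1,2] "city" : PP\N
    [2,5] N\PP   <
      [2,3] "gave" : N
      [3,5] (N\PP)\N   <
        [3,4] "sent" : PP
        [4,5] "chased" : ((N\PP)\N)\PP
  [5,7] S\N   >
    [5,6] "clearly" : (S\N)/PP
    [6,7] "ate" : PP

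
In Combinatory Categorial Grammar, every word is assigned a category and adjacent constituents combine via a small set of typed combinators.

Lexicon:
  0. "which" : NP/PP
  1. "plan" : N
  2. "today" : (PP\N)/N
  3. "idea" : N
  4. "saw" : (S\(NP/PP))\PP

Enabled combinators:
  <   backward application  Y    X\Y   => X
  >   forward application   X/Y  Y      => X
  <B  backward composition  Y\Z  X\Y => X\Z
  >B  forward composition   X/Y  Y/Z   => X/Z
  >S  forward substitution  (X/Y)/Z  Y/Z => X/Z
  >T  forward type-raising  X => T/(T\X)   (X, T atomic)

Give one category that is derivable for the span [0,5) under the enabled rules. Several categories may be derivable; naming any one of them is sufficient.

S

[0,5] S   <
  [0,1] "which" : NP/PP
  [1,5] S\(NP/PP)   <
    [1,4] PP   <
      [1,2] "plan" : N
      [2,4] PP\N   >
        [2,3] "today" : (PP\N)/N
        [3,4] "idea" : N
    [4,5] "saw" : (S\(NP/PP))\PP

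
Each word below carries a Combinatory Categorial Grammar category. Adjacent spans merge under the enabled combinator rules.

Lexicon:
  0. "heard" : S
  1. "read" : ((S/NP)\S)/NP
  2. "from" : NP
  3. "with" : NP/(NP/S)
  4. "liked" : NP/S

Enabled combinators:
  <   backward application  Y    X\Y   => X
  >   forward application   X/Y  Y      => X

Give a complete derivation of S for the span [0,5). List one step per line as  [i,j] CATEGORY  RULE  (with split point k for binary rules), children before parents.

[0,1] S  lex  "heard"
[1,2] ((S/NP)\S)/NP  lex  "read"
[2,3] NP  lex  "from"
[1,3] (S/NP)\S  >  k=2
[0,3] S/NP  <  k=1
[3,4] NP/(NP/S)  lex  "with"
[4,5] NP/S  lex  "liked"
[3,5] NP  >  k=4
[0,5] S  >  k=3

[0,5] S   >
  [0,3] S/NP   <
    [0,1] "heard" : S
    [1,3] (S/NP)\S   >
      [1,2] "read" : ((S/NP)\S)/NP
      [2,3] "from" : NP
  [3,5] NP   >
    [3,4] "with" : NP/(NP/S)
    [4,5] "liked" : NP/S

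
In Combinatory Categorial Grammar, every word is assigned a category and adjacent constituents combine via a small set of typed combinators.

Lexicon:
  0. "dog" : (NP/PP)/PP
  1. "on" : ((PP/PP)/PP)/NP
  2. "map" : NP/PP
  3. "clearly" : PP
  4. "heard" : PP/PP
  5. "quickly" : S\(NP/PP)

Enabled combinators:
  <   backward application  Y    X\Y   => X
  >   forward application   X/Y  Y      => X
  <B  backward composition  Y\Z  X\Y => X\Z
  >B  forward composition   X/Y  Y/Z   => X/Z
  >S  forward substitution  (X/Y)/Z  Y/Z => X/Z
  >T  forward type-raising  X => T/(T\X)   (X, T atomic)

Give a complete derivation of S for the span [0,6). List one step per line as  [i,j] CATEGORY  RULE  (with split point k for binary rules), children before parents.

[0,1] (NP/PP)/PP  lex  "dog"
[1,2] ((PP/PP)/PP)/NP  lex  "on"
[2,3] NP/PP  lex  "map"
[3,4] PP  lex  "clearly"
[2,4] NP  >  k=3
[1,4] (PP/PP)/PP  >  k=2
[4,5] PP/PP  lex  "heard"
[1,5] PP/PP  >S  k=4
[0,5] NP/PP  >S  k=1
[5,6] S\(NP/PP)  lex  "quickly"
[0,6] S  <  k=5

[0,6] S   <
  [0,5] NP/PP   >S
    [0,1] "dog" : (NP/PP)/PP
    [1,5] PP/PP   >S
      [1,4] (PP/PP)/PP   >
        [1,2] "on" : ((PP/PP)/PP)/NP
        [2,4] NP   >
          [2,3] "map" : NP/PP
          [3,4] "clearly" : PP
      [4,5] "heard" : PP/PP
  [5,6] "quickly" : S\(NP/PP)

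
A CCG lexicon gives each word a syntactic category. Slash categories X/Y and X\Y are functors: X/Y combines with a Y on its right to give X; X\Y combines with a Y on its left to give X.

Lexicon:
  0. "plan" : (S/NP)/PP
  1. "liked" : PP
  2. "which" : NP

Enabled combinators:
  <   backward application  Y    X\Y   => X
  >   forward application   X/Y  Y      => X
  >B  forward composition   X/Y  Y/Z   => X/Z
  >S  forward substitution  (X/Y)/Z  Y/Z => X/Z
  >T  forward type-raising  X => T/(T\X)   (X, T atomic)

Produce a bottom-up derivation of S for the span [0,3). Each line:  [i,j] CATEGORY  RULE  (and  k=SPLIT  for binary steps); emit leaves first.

[0,3] S   >
  [0,2] S/NP   >
    [0,1] "plan" : (S/NP)/PP
    [1,2] "liked" : PP
  [2,3] "which" : NP

[0,1] (S/NP)/PP  lex  "plan"
[1,2] PP  lex  "liked"
[0,2] S/NP  >  k=1
[2,3] NP  lex  "which"
[0,3] S  >  k=2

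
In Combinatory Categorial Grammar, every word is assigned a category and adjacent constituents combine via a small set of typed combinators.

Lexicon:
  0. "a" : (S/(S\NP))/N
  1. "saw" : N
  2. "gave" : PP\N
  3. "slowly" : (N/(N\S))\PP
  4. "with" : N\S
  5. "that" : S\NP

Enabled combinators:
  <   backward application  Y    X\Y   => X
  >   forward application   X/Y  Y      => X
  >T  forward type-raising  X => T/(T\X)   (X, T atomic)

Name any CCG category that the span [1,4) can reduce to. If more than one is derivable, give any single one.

[0,6] S   >
  [0,5] S/(S\NP)   >
    [0,1] "a" : (S/(S\NP))/N
    [1,5] N   >
      [1,4] N/(N\S)   <
        [1,3] PP   <
          [1,2] "saw" : N
          [2,3] "gave" : PP\N
        [3,4] "slowly" : (N/(N\S))\PP
      [4,5] "with" : N\S
  [5,6] "that" : S\NP

N/(N\S)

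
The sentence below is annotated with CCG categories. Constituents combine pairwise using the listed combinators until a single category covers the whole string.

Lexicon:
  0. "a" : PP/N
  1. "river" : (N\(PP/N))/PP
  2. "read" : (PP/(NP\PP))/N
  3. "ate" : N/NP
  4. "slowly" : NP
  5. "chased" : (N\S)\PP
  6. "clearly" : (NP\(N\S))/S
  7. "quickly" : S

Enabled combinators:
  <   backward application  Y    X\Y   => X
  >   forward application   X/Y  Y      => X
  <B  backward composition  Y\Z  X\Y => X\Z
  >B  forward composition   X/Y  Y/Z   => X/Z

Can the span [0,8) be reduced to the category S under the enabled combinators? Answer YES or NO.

PP/N (N\(PP/N))/PP (PP/(NP\PP))/N N/NP NP (N\S)\PP (NP\(N\S))/S S
CKY chart[0,8] = {N}; S ∉ chart

NO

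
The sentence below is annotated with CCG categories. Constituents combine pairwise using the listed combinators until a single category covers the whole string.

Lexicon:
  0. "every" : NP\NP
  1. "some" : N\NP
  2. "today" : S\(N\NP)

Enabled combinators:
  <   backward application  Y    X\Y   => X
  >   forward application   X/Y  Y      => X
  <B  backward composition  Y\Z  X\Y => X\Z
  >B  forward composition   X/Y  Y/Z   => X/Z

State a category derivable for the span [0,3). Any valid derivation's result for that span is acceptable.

[0,3] S   <
  [0,2] N\NP   <B
    [0,1] "every" : NP\NP
    [1,2] "some" : N\NP
  [2,3] "today" : S\(N\NP)

S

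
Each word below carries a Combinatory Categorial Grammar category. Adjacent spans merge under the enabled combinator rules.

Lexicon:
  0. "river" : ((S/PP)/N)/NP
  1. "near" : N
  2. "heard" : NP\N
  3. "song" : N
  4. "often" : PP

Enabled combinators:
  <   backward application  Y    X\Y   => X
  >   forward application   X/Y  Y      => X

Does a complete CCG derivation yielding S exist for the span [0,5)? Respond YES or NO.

[0,5] S   >
  [0,4] S/PP   >
    [0,3] (S/PP)/N   >
      [0,1] "river" : ((S/PP)/N)/NP
      [1,3] NP   <
        [1,2] "near" : N
        [2,3] "heard" : NP\N
    [3,4] "song" : N
  [4,5] "often" : PP

YES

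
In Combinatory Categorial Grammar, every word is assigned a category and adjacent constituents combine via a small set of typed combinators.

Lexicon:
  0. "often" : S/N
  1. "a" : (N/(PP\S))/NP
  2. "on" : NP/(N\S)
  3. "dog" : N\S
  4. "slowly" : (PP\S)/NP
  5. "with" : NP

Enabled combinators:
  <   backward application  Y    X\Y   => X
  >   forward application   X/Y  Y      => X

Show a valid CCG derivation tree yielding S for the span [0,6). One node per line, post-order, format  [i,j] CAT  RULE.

[0,6] S   >
  [0,1] "often" : S/N
  [1,6] N   >
    [1,4] N/(PP\S)   >
      [1,2] "a" : (N/(PP\S))/NP
      [2,4] NP   >
        [2,3] "on" : NP/(N\S)
        [3,4] "dog" : N\S
    [4,6] PP\S   >
      [4,5] "slowly" : (PP\S)/NP
      [5,6] "with" : NP

[0,1] S/N  lex  "often"
[1,2] (N/(PP\S))/NP  lex  "a"
[2,3] NP/(N\S)  lex  "on"
[3,4] N\S  lex  "dog"
[2,4] NP  >  k=3
[1,4] N/(PP\S)  >  k=2
[4,5] (PP\S)/NP  lex  "slowly"
[5,6] NP  lex  "with"
[4,6] PP\S  >  k=5
[1,6] N  >  k=4
[0,6] S  >  k=1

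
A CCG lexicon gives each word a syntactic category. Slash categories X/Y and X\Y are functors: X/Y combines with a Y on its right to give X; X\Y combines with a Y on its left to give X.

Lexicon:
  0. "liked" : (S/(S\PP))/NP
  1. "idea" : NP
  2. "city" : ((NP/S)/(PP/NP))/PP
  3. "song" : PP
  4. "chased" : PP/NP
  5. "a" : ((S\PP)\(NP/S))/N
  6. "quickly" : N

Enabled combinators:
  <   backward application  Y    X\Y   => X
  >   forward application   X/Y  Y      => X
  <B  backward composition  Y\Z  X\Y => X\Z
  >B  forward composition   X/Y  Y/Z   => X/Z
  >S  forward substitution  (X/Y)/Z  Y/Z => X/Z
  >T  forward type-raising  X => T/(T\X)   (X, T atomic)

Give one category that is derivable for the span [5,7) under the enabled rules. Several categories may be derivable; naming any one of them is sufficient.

(S\PP)\(NP/S)

[0,7] S   >
  [0,2] S/(S\PP)   >
    [0,1] "liked" : (S/(S\PP))/NP
    [1,2] "idea" : NP
  [2,7] S\PP   <
    [2,5] NP/S   >
      [2,4] (NP/S)/(PP/NP)   >
        [2,3] "city" : ((NP/S)/(PP/NP))/PP
        [3,4] "song" : PP
      [4,5] "chased" : PP/NP
    [5,7] (S\PP)\(NP/S)   >
      [5,6] "a" : ((S\PP)\(NP/S))/N
      [6,7] "quickly" : N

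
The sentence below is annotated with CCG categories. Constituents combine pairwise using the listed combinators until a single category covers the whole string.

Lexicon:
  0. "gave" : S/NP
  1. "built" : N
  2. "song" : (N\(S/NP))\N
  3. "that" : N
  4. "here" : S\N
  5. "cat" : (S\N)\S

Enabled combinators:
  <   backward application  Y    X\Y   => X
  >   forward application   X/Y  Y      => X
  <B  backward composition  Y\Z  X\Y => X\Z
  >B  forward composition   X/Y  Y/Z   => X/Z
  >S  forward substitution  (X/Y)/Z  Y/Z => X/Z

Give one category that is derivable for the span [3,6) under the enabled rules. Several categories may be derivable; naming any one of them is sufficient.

[0,6] S   <
  [0,3] N   <
    [0,1] "gave" : S/NP
    [1,3] N\(S/NP)   <
      [1,2] "built" : N
      [2,3] "song" : (N\(S/NP))\N
  [3,6] S\N   <
    [3,5] S   <
      [3,4] "that" : N
      [4,5] "here" : S\N
    [5,6] "cat" : (S\N)\S

S\N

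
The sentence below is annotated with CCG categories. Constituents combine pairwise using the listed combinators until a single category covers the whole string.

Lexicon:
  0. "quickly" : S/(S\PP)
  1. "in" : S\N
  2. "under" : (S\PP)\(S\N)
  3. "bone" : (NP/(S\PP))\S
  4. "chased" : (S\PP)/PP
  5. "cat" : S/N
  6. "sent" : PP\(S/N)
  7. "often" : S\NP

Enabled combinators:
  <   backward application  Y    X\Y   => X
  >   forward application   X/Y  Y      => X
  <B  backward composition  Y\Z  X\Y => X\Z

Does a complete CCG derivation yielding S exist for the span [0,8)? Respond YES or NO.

YES

[0,8] S   <
  [0,7] NP   >
    [0,4] NP/(S\PP)   <
      [0,3] S   >
        [0,1] "quickly" : S/(S\PP)
        [1,3] S\PP   <
          [1,2] "in" : S\N
          [2,3] "under" : (S\PP)\(S\N)
      [3,4] "bone" : (NP/(S\PP))\S
    [4,7] S\PP   >
      [4,5] "chased" : (S\PP)/PP
      [5,7] PP   <
        [5,6] "cat" : S/N
        [6,7] "sent" : PP\(S/N)
  [7,8] "often" : S\NP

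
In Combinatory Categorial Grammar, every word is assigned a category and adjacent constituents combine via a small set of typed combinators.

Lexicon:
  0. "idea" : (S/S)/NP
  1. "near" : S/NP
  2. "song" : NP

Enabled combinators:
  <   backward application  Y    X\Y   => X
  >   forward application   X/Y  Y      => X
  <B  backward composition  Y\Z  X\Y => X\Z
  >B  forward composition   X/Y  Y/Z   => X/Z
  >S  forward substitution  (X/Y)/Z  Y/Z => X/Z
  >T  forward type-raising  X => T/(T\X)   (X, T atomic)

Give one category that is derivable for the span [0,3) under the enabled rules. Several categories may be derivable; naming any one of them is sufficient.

S

[0,3] S   >
  [0,2] S/NP   >S
    [0,1] "idea" : (S/S)/NP
    [1,2] "near" : S/NP
  [2,3] "song" : NP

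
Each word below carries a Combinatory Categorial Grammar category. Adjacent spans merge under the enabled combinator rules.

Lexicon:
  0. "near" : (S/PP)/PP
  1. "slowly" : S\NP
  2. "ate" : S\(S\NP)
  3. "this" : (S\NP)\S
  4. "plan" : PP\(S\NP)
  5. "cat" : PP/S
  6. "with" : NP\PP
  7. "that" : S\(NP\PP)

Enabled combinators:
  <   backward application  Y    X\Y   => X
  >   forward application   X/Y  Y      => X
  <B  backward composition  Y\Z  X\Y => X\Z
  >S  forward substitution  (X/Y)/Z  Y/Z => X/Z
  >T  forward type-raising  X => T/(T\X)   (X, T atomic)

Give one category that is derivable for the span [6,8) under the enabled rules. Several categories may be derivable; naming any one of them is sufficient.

S

[0,8] S   >
  [0,5] S/PP   >
    [0,1] "near" : (S/PP)/PP
    [1,5] PP   <
      [1,3] S   <
        [1,2] "slowly" : S\NP
        [2,3] "ate" : S\(S\NP)
      [3,5] PP\S   <B
        [3,4] "this" : (S\NP)\S
        [4,5] "plan" : PP\(S\NP)
  [5,8] PP   >
    [5,6] "cat" : PP/S
    [6,8] S   <
      [6,7] "with" : NP\PP
      [7,8] "that" : S\(NP\PP)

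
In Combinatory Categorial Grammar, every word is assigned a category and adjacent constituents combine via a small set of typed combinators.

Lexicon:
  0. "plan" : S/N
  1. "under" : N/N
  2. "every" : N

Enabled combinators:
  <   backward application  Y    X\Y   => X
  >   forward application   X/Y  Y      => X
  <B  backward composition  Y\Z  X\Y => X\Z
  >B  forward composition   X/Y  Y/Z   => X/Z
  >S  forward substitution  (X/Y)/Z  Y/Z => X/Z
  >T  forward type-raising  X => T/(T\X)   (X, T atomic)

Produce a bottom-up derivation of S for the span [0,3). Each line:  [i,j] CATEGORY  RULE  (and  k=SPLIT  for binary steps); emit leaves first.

[0,3] S   >
  [0,2] S/N   >B
    [0,1] "plan" : S/N
    [1,2] "under" : N/N
  [2,3] "every" : N

[0,1] S/N  lex  "plan"
[1,2] N/N  lex  "under"
[0,2] S/N  >B  k=1
[2,3] N  lex  "every"
[0,3] S  >  k=2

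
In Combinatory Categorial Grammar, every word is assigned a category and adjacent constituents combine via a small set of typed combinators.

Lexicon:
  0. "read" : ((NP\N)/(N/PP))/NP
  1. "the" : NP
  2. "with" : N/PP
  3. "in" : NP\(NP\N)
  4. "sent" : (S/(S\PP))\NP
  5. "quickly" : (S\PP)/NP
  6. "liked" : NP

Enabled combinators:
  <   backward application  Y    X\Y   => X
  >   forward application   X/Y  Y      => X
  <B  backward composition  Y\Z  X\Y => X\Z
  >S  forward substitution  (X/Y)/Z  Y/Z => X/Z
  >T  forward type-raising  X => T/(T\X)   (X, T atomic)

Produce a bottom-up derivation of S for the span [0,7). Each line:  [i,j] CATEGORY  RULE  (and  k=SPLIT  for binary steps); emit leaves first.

[0,7] S   >
  [0,5] S/(S\PP)   <
    [0,4] NP   <
      [0,3] NP\N   >
        [0,2] (NP\N)/(N/PP)   >
          [0,1] "read" : ((NP\N)/(N/PP))/NP
          [1,2] "the" : NP
        [2,3] "with" : N/PP
      [3,4] "in" : NP\(NP\N)
    [4,5] "sent" : (S/(S\PP))\NP
  [5,7] S\PP   >
    [5,6] "quickly" : (S\PP)/NP
    [6,7] "liked" : NP

[0,1] ((NP\N)/(N/PP))/NP  lex  "read"
[1,2] NP  lex  "the"
[0,2] (NP\N)/(N/PP)  >  k=1
[2,3] N/PP  lex  "with"
[0,3] NP\N  >  k=2
[3,4] NP\(NP\N)  lex  "in"
[0,4] NP  <  k=3
[4,5] (S/(S\PP))\NP  lex  "sent"
[0,5] S/(S\PP)  <  k=4
[5,6] (S\PP)/NP  lex  "quickly"
[6,7] NP  lex  "liked"
[5,7] S\PP  >  k=6
[0,7] S  >  k=5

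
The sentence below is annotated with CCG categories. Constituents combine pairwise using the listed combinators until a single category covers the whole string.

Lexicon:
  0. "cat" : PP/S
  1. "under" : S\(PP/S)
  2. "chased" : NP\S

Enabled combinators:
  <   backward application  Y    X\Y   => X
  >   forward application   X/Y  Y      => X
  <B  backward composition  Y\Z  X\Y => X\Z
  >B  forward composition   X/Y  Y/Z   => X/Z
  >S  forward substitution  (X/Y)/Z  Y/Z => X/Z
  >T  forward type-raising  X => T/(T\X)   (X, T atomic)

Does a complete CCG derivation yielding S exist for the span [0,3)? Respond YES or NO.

PP/S S\(PP/S) NP\S
CKY chart[0,3] = {N/(N\NP), NP, NP/(NP\NP), PP/(PP\NP), S/(S\NP)}; S ∉ chart

NO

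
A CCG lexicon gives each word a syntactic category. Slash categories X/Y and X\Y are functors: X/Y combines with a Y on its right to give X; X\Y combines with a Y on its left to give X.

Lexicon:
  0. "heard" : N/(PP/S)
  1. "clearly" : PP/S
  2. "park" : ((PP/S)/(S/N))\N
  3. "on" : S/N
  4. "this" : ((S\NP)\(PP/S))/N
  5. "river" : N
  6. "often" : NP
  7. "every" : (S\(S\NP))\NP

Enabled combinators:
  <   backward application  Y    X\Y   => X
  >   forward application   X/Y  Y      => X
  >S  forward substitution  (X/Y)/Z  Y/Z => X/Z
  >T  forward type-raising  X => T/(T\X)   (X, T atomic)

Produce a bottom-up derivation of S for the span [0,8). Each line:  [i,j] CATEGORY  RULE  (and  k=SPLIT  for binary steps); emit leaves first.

[0,8] S   <
  [0,6] S\NP   <
    [0,4] PP/S   >
      [0,3] (PP/S)/(S/N)   <
        [0,2] N   >
          [0,1] "heard" : N/(PP/S)
          [1,2] "clearly" : PP/S
        [2,3] "park" : ((PP/S)/(S/N))\N
      [3,4] "on" : S/N
    [4,6] (S\NP)\(PP/S)   >
      [4,5] "this" : ((S\NP)\(PP/S))/N
      [5,6] "river" : N
  [6,8] S\(S\NP)   <
    [6,7] "often" : NP
    [7,8] "every" : (S\(S\NP))\NP

[0,1] N/(PP/S)  lex  "heard"
[1,2] PP/S  lex  "clearly"
[0,2] N  >  k=1
[2,3] ((PP/S)/(S/N))\N  lex  "park"
[0,3] (PP/S)/(S/N)  <  k=2
[3,4] S/N  lex  "on"
[0,4] PP/S  >  k=3
[4,5] ((S\NP)\(PP/S))/N  lex  "this"
[5,6] N  lex  "river"
[4,6] (S\NP)\(PP/S)  >  k=5
[0,6] S\NP  <  k=4
[6,7] NP  lex  "often"
[7,8] (S\(S\NP))\NP  lex  "every"
[6,8] S\(S\NP)  <  k=7
[0,8] S  <  k=6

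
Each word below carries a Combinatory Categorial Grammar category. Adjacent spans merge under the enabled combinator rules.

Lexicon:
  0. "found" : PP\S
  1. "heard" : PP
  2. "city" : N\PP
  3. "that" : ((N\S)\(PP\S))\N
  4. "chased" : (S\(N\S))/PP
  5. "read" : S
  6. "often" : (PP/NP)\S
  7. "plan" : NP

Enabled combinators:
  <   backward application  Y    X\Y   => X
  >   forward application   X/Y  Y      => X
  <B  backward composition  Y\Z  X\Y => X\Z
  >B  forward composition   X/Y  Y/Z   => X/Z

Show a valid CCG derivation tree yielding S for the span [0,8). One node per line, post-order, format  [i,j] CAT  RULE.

[0,1] PP\S  lex  "found"
[1,2] PP  lex  "heard"
[2,3] N\PP  lex  "city"
[1,3] N  <  k=2
[3,4] ((N\S)\(PP\S))\N  lex  "that"
[1,4] (N\S)\(PP\S)  <  k=3
[0,4] N\S  <  k=1
[4,5] (S\(N\S))/PP  lex  "chased"
[5,6] S  lex  "read"
[6,7] (PP/NP)\S  lex  "often"
[5,7] PP/NP  <  k=6
[7,8] NP  lex  "plan"
[5,8] PP  >  k=7
[4,8] S\(N\S)  >  k=5
[0,8] S  <  k=4

[0,8] S   <
  [0,4] N\S   <
    [0,1] "found" : PP\S
    [1,4] (N\S)\(PP\S)   <
      [1,3] N   <
        [1,2] "heard" : PP
        [2,3] "city" : N\PP
      [3,4] "that" : ((N\S)\(PP\S))\N
  [4,8] S\(N\S)   >
    [4,5] "chased" : (S\(N\S))/PP
    [5,8] PP   >
      [5,7] PP/NP   <
        [5,6] "read" : S
        [6,7] "often" : (PP/NP)\S
      [7,8] "plan" : NP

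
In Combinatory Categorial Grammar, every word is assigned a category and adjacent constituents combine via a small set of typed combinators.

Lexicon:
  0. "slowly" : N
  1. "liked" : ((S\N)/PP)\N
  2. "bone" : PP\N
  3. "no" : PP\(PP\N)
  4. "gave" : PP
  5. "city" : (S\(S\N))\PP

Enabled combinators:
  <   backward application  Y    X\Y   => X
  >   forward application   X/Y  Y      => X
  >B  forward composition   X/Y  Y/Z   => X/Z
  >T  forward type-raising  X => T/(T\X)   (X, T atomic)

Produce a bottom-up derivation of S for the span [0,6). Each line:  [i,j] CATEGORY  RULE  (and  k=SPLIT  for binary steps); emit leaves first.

[0,1] N  lex  "slowly"
[1,2] ((S\N)/PP)\N  lex  "liked"
[0,2] (S\N)/PP  <  k=1
[2,3] PP\N  lex  "bone"
[3,4] PP\(PP\N)  lex  "no"
[2,4] PP  <  k=3
[0,4] S\N  >  k=2
[4,5] PP  lex  "gave"
[5,6] (S\(S\N))\PP  lex  "city"
[4,6] S\(S\N)  <  k=5
[0,6] S  <  k=4

[0,6] S   <
  [0,4] S\N   >
    [0,2] (S\N)/PP   <
      [0,1] "slowly" : N
      [1,2] "liked" : ((S\N)/PP)\N
    [2,4] PP   <
      [2,3] "bone" : PP\N
      [3,4] "no" : PP\(PP\N)
  [4,6] S\(S\N)   <
    [4,5] "gave" : PP
    [5,6] "city" : (S\(S\N))\PP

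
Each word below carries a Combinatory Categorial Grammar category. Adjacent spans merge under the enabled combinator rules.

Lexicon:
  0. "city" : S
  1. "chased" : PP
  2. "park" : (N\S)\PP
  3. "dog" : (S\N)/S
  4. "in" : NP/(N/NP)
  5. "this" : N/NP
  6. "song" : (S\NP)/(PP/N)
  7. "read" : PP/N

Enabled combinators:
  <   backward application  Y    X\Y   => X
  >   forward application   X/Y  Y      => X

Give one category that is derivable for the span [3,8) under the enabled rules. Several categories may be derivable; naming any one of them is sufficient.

[0,8] S   <
  [0,3] N   <
    [0,1] "city" : S
    [1,3] N\S   <
      [1,2] "chased" : PP
      [2,3] "park" : (N\S)\PP
  [3,8] S\N   >
    [3,4] "dog" : (S\N)/S
    [4,8] S   <
      [4,6] NP   >
        [4,5] "in" : NP/(N/NP)
        [5,6] "this" : N/NP
      [6,8] S\NP   >
        [6,7] "song" : (S\NP)/(PP/N)
        [7,8] "read" : PP/N

S\N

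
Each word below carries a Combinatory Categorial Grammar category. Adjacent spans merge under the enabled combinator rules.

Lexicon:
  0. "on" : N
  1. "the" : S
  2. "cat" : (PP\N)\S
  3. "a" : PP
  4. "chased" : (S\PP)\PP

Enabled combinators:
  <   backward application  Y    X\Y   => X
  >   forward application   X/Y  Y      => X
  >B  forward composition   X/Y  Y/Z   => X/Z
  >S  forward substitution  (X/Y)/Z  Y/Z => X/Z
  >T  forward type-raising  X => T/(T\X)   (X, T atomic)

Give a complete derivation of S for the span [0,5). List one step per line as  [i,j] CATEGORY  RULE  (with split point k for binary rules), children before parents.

[0,1] N  lex  "on"
[0,1] PP/(PP\N)  >T
[1,2] S  lex  "the"
[2,3] (PP\N)\S  lex  "cat"
[1,3] PP\N  <  k=2
[0,3] PP  >  k=1
[3,4] PP  lex  "a"
[4,5] (S\PP)\PP  lex  "chased"
[3,5] S\PP  <  k=4
[0,5] S  <  k=3

[0,5] S   <
  [0,3] PP   >
    [0,1] PP/(PP\N)   >T
      [0,1] "on" : N
    [1,3] PP\N   <
      [1,2] "the" : S
      [2,3] "cat" : (PP\N)\S
  [3,5] S\PP   <
    [3,4] "a" : PP
    [4,5] "chased" : (S\PP)\PP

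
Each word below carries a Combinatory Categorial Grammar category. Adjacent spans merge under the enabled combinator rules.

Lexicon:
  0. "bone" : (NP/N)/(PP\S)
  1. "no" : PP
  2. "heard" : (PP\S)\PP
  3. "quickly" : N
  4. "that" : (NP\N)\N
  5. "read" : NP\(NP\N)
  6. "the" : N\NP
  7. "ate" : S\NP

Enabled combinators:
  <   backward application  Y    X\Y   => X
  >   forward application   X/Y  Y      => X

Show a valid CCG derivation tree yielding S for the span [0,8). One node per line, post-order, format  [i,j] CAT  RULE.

[0,1] (NP/N)/(PP\S)  lex  "bone"
[1,2] PP  lex  "no"
[2,3] (PP\S)\PP  lex  "heard"
[1,3] PP\S  <  k=2
[0,3] NP/N  >  k=1
[3,4] N  lex  "quickly"
[4,5] (NP\N)\N  lex  "that"
[3,5] NP\N  <  k=4
[5,6] NP\(NP\N)  lex  "read"
[3,6] NP  <  k=5
[6,7] N\NP  lex  "the"
[3,7] N  <  k=6
[0,7] NP  >  k=3
[7,8] S\NP  lex  "ate"
[0,8] S  <  k=7

[0,8] S   <
  [0,7] NP   >
    [0,3] NP/N   >
      [0,1] "bone" : (NP/N)/(PP\S)
      [1,3] PP\S   <
        [1,2] "no" : PP
        [2,3] "heard" : (PP\S)\PP
    [3,7] N   <
      [3,6] NP   <
        [3,5] NP\N   <
          [3,4] "quickly" : N
          [4,5] "that" : (NP\N)\N
        [5,6] "read" : NP\(NP\N)
      [6,7] "the" : N\NP
  [7,8] "ate" : S\NP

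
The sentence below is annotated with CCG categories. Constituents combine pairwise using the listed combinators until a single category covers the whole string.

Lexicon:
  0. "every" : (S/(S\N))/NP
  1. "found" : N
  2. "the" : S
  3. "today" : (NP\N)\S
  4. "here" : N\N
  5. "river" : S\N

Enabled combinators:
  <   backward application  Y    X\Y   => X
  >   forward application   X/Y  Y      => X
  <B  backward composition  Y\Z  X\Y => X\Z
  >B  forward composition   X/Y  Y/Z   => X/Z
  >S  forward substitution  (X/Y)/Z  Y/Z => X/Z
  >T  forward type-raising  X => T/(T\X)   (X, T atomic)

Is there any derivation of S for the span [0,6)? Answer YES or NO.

[0,6] S   >
  [0,4] S/(S\N)   >
    [0,1] "every" : (S/(S\N))/NP
    [1,4] NP   >
      [1,2] NP/(NP\N)   >T
        [1,2] "found" : N
      [2,4] NP\N   <
        [2,3] "the" : S
        [3,4] "today" : (NP\N)\S
  [4,6] S\N   <B
    [4,5] "here" : N\N
    [5,6] "river" : S\N

YES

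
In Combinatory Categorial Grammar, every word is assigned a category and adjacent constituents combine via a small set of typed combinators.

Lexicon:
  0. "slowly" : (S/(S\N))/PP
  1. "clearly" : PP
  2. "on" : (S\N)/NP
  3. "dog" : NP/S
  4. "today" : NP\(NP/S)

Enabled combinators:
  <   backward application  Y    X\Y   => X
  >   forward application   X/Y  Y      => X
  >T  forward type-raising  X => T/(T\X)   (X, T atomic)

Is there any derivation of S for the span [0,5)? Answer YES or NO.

[0,5] S   >
  [0,2] S/(S\N)   >
    [0,1] "slowly" : (S/(S\N))/PP
    [1,2] "clearly" : PP
  [2,5] S\N   >
    [2,3] "on" : (S\N)/NP
    [3,5] NP   <
      [3,4] "dog" : NP/S
      [4,5] "today" : NP\(NP/S)

YES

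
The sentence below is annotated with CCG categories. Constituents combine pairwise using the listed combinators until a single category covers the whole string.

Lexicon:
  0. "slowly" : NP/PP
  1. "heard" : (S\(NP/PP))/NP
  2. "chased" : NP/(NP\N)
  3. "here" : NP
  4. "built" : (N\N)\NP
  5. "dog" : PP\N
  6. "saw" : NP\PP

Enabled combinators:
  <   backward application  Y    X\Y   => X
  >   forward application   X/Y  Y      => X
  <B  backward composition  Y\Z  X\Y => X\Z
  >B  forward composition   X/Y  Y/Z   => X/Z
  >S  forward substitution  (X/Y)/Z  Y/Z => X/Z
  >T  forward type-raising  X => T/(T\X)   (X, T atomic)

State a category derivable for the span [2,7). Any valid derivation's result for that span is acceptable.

[0,7] S   <
  [0,1] "slowly" : NP/PP
  [1,7] S\(NP/PP)   >
    [1,2] "heard" : (S\(NP/PP))/NP
    [2,7] NP   >
      [2,3] "chased" : NP/(NP\N)
      [3,7] NP\N   <B
        [3,6] PP\N   <B
          [3,5] N\N   <
            [3,4] "here" : NP
            [4,5] "built" : (N\N)\NP
          [5,6] "dog" : PP\N
        [6,7] "saw" : NP\PP

NP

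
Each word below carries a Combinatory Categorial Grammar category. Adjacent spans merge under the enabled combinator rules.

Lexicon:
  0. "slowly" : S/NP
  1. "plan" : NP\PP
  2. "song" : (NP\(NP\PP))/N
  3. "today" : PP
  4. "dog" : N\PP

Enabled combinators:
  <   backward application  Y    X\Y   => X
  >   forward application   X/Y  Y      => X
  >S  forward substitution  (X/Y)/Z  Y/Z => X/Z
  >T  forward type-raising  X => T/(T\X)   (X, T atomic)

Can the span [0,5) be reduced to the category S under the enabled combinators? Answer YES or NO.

YES

[0,5] S   >
  [0,1] "slowly" : S/NP
  [1,5] NP   <
    [1,2] "plan" : NP\PP
    [2,5] NP\(NP\PP)   >
      [2,3] "song" : (NP\(NP\PP))/N
      [3,5] N   <
        [3,4] "today" : PP
        [4,5] "dog" : N\PP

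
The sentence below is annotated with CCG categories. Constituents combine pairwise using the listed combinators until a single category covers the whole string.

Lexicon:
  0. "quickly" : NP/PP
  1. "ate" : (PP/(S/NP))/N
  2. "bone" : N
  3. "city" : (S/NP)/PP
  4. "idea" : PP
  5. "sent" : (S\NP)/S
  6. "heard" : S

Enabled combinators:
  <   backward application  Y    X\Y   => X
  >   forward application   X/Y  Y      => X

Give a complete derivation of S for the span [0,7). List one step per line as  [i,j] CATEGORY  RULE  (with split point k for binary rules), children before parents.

[0,1] NP/PP  lex  "quickly"
[1,2] (PP/(S/NP))/N  lex  "ate"
[2,3] N  lex  "bone"
[1,3] PP/(S/NP)  >  k=2
[3,4] (S/NP)/PP  lex  "city"
[4,5] PP  lex  "idea"
[3,5] S/NP  >  k=4
[1,5] PP  >  k=3
[0,5] NP  >  k=1
[5,6] (S\NP)/S  lex  "sent"
[6,7] S  lex  "heard"
[5,7] S\NP  >  k=6
[0,7] S  <  k=5

[0,7] S   <
  [0,5] NP   >
    [0,1] "quickly" : NP/PP
    [1,5] PP   >
      [1,3] PP/(S/NP)   >
        [1,2] "ate" : (PP/(S/NP))/N
        [2,3] "bone" : N
      [3,5] S/NP   >
        [3,4] "city" : (S/NP)/PP
        [4,5] "idea" : PP
  [5,7] S\NP   >
    [5,6] "sent" : (S\NP)/S
    [6,7] "heard" : S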